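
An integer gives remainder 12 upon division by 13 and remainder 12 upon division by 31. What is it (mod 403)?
M = 13 × 31 = 403. M₁ = 31, y₁ ≡ 8 (mod 13). M₂ = 13, y₂ ≡ 12 (mod 31). k = 12×31×8 + 12×13×12 ≡ 12 (mod 403). The smallest positive such number is 12.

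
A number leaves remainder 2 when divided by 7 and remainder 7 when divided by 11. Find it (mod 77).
M = 7 × 11 = 77. M₁ = 11, y₁ ≡ 2 (mod 7). M₂ = 7, y₂ ≡ 8 (mod 11). n = 2×11×2 + 7×7×8 ≡ 51 (mod 77)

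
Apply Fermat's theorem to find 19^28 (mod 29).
By Fermat's Little Theorem, 19^{28} ≡ 1 (mod 29) since 29 is prime and gcd(19, 29) = 1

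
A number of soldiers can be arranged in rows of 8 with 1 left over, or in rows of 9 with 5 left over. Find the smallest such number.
M = 8 × 9 = 72. M₁ = 9, y₁ ≡ 1 (mod 8). M₂ = 8, y₂ ≡ 8 (mod 9). r = 1×9×1 + 5×8×8 ≡ 41 (mod 72). The smallest positive such number is 41.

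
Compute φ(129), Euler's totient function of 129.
84

Prime factorization: 129 = 3 × 43
Using the formula φ(n) = n × Π(1 - 1/p) for each prime factor p:
φ(129) = 129 × (1 - 1/3) × (1 - 1/43)
φ(129) = 84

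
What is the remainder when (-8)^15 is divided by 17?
Using repeated squaring. (-8) ≡ 9 (mod 17). 15 = 8 + 4 + 2 + 1 (binary 1111). Repeated squaring mod 17: 9^1 ≡ 9; 9^2 ≡ 9² = 81 ≡ 13; 9^4 ≡ 13² = 169 ≡ 16; 9^8 ≡ 16² = 256 ≡ 1. Multiply: (-8)^15 ≡ 9^8 × 9^4 × 9^2 × 9^1 ≡ 1 × 16 × 13 × 9 (mod 17): 1 × 16 = 16 ≡ 16; 16 × 13 = 208 ≡ 4; 4 × 9 = 36 ≡ 2. So (-8)^15 ≡ 2 (mod 17).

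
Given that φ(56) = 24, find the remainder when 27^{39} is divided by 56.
By Euler: 27^{24} ≡ 1 (mod 56) since gcd(27, 56) = 1. 39 = 1×24 + 15. So 27^{39} ≡ 27^{15} ≡ 27 (mod 56)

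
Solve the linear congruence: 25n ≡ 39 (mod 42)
15

Since gcd(25, 42) = 1 divides 39, a solution exists.
Multiply both sides by the inverse of 25 mod 42:
  25^(-1) mod 42 = 37
  x ≡ 37 × 39 ≡ 1443 ≡ 15 (mod 42)
Verification: 25 × 15 = 375 = 8 × 42 + 39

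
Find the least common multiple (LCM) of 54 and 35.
1890

First find GCD(54, 35) using the Euclidean algorithm:
54 = 1 × 35 + 19
35 = 1 × 19 + 16
19 = 1 × 16 + 3
16 = 5 × 3 + 1
3 = 3 × 1 + 0
GCD(54, 35) = 1

LCM formula: LCM(a, b) = (a × b) / GCD(a, b)
LCM(54, 35) = (54 × 35) / 1
LCM(54, 35) = 1890 / 1
LCM(54, 35) = 1890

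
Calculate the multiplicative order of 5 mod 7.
Powers of 5 mod 7: 5^1≡5, 5^2≡4, 5^3≡6, 5^4≡2, 5^5≡3, 5^6≡1. Order = 6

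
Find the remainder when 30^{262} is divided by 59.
By Fermat: 30^{58} ≡ 1 (mod 59). 262 = 4×58 + 30. So 30^{262} ≡ 30^{30} ≡ 29 (mod 59)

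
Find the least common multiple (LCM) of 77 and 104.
8008

First find GCD(77, 104) using the Euclidean algorithm:
77 = 0 × 104 + 77
104 = 1 × 77 + 27
77 = 2 × 27 + 23
27 = 1 × 23 + 4
23 = 5 × 4 + 3
4 = 1 × 3 + 1
3 = 3 × 1 + 0
GCD(77, 104) = 1

LCM formula: LCM(a, b) = (a × b) / GCD(a, b)
LCM(77, 104) = (77 × 104) / 1
LCM(77, 104) = 8008 / 1
LCM(77, 104) = 8008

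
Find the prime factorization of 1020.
2^2 × 3 × 5 × 17

Divide by primes starting from smallest:
1020 ÷ 2 = 510
510 ÷ 2 = 255
255 ÷ 3 = 85
85 ÷ 5 = 17
17 ÷ 17 = 1

1020 = 2^2 × 3 × 5 × 17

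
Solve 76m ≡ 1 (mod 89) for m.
76^(-1) ≡ 41 (mod 89). Verification: 76 × 41 = 3116 ≡ 1 (mod 89)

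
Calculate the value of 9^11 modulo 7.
Using Fermat: 9^{6} ≡ 1 (mod 7). 11 ≡ 5 (mod 6). So 9^{11} ≡ 9^{5} ≡ 4 (mod 7)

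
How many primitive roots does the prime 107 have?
Number of primitive roots mod 107 = φ(106) = 52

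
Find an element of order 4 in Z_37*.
6 has order 4 mod 37 since 6^{4} ≡ 1 (mod 37) and no smaller power works.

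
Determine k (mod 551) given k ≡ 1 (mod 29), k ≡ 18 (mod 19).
436

Using the Chinese Remainder Theorem:
M = product of moduli = 551
For equation 1: M_1 = 19, 19 ≡ 19 (mod 29), inverse of 19 mod 29 is 26 (check: 19 × 26 = 494 ≡ 1 (mod 29))
For equation 2: M_2 = 29, 29 ≡ 10 (mod 19), inverse of 29 mod 19 is 2 (check: 10 × 2 = 20 ≡ 1 (mod 19))
Combine: k ≡ Σ r_i×M_i×(M_i⁻¹ mod m_i) = 1×19×26 + 18×29×2 = 494 + 1044 = 1538
1538 mod 551 = 436
k ≡ 436 (mod 551)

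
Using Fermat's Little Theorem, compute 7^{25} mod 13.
7

By Fermat's Little Theorem, a^(p-1) ≡ 1 (mod p) for prime p and gcd(a, p) = 1
Here p = 13, so 7^12 ≡ 1 (mod 13)
We can reduce the exponent: 25 mod 12 = 1
So 7^25 ≡ 7^1 (mod 13)
Computing: 7^1 mod 13 = 7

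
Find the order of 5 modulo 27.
Powers of 5 mod 27: 5^1≡5, 5^2≡25, 5^3≡17, 5^4≡4, 5^5≡20, 5^6≡19, 5^7≡14, 5^8≡16, 5^9≡26, 5^10≡22, 5^11≡2, 5^12≡10, 5^13≡23, 5^14≡7, 5^15≡8, 5^16≡13, 5^17≡11, 5^18≡1. Order = 18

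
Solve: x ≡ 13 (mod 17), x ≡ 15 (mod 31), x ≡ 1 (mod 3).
M = 17 × 31 × 3 = 1581. M₁ = 93, y₁ ≡ 15 (mod 17). M₂ = 51, y₂ ≡ 14 (mod 31). M₃ = 527, y₃ ≡ 2 (mod 3). x = 13×93×15 + 15×51×14 + 1×527×2 ≡ 1441 (mod 1581)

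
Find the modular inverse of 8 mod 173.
8^(-1) ≡ 65 (mod 173). Verification: 8 × 65 = 520 ≡ 1 (mod 173)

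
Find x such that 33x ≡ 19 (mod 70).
43

Since gcd(33, 70) = 1 divides 19, a solution exists.
Multiply both sides by the inverse of 33 mod 70:
  33^(-1) mod 70 = 17
  x ≡ 17 × 19 ≡ 323 ≡ 43 (mod 70)
Verification: 33 × 43 = 1419 = 20 × 70 + 19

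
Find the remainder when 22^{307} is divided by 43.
By Fermat: 22^{42} ≡ 1 (mod 43). 307 = 7×42 + 13. So 22^{307} ≡ 22^{13} ≡ 2 (mod 43)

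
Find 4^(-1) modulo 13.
10

Using Extended Euclidean Algorithm:
gcd(4, 13) = 1
Bezout coefficients: 4 × -3 + 13 × 1 = 1
So 4 × -3 ≡ 1 (mod 13)
The inverse is -3 mod 13 = 10
Verification: 4 × 10 = 40 = 3 × 13 + 1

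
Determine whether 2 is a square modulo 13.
By Euler's criterion: 2^{6} ≡ 12 (mod 13). Since this equals -1 (≡ 12), 2 is not a QR.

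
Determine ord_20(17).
Powers of 17 mod 20: 17^1≡17, 17^2≡9, 17^3≡13, 17^4≡1. Order = 4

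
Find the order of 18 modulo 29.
Powers of 18 mod 29: 18^1≡18, 18^2≡5, 18^3≡3, 18^4≡25, 18^5≡15, 18^6≡9, 18^7≡17, 18^8≡16, 18^9≡27, 18^10≡22, 18^11≡19, 18^12≡23, 18^13≡8, 18^14≡28, 18^15≡11, 18^16≡24, 18^17≡26, 18^18≡4, 18^19≡14, 18^20≡20, 18^21≡12, 18^22≡13, 18^23≡2, 18^24≡7, 18^25≡10, 18^26≡6, 18^27≡21, 18^28≡1. Order = 28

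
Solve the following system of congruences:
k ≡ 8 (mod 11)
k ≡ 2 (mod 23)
140

Using the Chinese Remainder Theorem:
M = product of moduli = 253
For equation 1: M_1 = 23, 23 ≡ 1 (mod 11), inverse of 23 mod 11 is 1 (check: 1 × 1 = 1 ≡ 1 (mod 11))
For equation 2: M_2 = 11, 11 ≡ 11 (mod 23), inverse of 11 mod 23 is 21 (check: 11 × 21 = 231 ≡ 1 (mod 23))
Combine: k ≡ Σ r_i×M_i×(M_i⁻¹ mod m_i) = 8×23×1 + 2×11×21 = 184 + 462 = 646
646 mod 253 = 140
k ≡ 140 (mod 253)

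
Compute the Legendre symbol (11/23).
(11/23) = 11^{11} mod 23 = -1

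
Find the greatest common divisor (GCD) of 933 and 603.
3

Using the Euclidean algorithm:
933 = 1 × 603 + 330
603 = 1 × 330 + 273
330 = 1 × 273 + 57
273 = 4 × 57 + 45
57 = 1 × 45 + 12
45 = 3 × 12 + 9
12 = 1 × 9 + 3
9 = 3 × 3 + 0

GCD(933, 603) = 3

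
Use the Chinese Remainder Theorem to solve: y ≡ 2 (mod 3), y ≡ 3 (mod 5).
M = 3 × 5 = 15. M₁ = 5, y₁ ≡ 2 (mod 3). M₂ = 3, y₂ ≡ 2 (mod 5). y = 2×5×2 + 3×3×2 ≡ 8 (mod 15)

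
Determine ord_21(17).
Powers of 17 mod 21: 17^1≡17, 17^2≡16, 17^3≡20, 17^4≡4, 17^5≡5, 17^6≡1. Order = 6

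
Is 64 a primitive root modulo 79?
No

To verify, check if 64^(78/q) ≢ 1 (mod 79) for each prime divisor q of 78
Divisors of 78 = 78: [1, 2, 3, 6, 13, 26, 39, 78]
  64^(78/2) = 64^39 ≡ 1 (mod 79)
  64^(78/3) = 64^26 ≡ 1 (mod 79)
  64^(78/13) = 64^6 ≡ 10 (mod 79)
Conclusion: 64 is not a primitive root modulo 79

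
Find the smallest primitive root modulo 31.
3

A primitive root g modulo p has order p-1 = 30
Prime divisors of 30: [2, 3, 5]
g is a primitive root iff g^(30/q) ≢ 1 (mod 31) for each prime divisor q
Testing small values:
  g = 2: 2^15 ≡ 1, 2^10 ≡ 1, 2^6 ≡ 2 (mod 31) → 2^15 ≡ 1, not primitive root
  g = 3: 3^15 ≡ 30, 3^10 ≡ 25, 3^6 ≡ 16 (mod 31) → none is 1, primitive root!
The smallest primitive root is 3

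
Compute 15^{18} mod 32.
1

Using successive squaring:
Binary expansion of 18: 10010
Powers of 15 mod 32 (each is the square of the previous):
  15^1 ≡ 15 (mod 32)
  15^2 ≡ 15² = 225 ≡ 1 (mod 32)
  15^4 ≡ 1² = 1 ≡ 1 (mod 32)
  15^8 ≡ 1² = 1 ≡ 1 (mod 32)
  15^16 ≡ 1² = 1 ≡ 1 (mod 32)
18 = 16 + 2, so 15^18 = 15^16 × 15^2 ≡ 1 × 1 (mod 32)
Multiplying step by step:
  1 × 1 = 1 ≡ 1 (mod 32)
Result: 15^18 ≡ 1 (mod 32)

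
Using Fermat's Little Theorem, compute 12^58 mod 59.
By Fermat's Little Theorem, 12^{58} ≡ 1 (mod 59) since 59 is prime and gcd(12, 59) = 1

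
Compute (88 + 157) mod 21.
14

(88 + 157) = 245
245 mod 21 = 14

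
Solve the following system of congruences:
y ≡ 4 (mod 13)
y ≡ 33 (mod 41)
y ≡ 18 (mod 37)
5568

Using the Chinese Remainder Theorem:
M = product of moduli = 19721
For equation 1: M_1 = 1517, 1517 ≡ 9 (mod 13), inverse of 1517 mod 13 is 3 (check: 9 × 3 = 27 ≡ 1 (mod 13))
For equation 2: M_2 = 481, 481 ≡ 30 (mod 41), inverse of 481 mod 41 is 26 (check: 30 × 26 = 780 ≡ 1 (mod 41))
For equation 3: M_3 = 533, 533 ≡ 15 (mod 37), inverse of 533 mod 37 is 5 (check: 15 × 5 = 75 ≡ 1 (mod 37))
Combine: y ≡ Σ r_i×M_i×(M_i⁻¹ mod m_i) = 4×1517×3 + 33×481×26 + 18×533×5 = 18204 + 412698 + 47970 = 478872
478872 mod 19721 = 5568
y ≡ 5568 (mod 19721)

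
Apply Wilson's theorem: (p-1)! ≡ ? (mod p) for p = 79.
By Wilson's theorem, (78)! ≡ -1 ≡ 78 (mod 79)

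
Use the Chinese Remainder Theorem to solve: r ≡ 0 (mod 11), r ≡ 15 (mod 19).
M = 11 × 19 = 209. M₁ = 19, y₁ ≡ 7 (mod 11). M₂ = 11, y₂ ≡ 7 (mod 19). r = 0×19×7 + 15×11×7 ≡ 110 (mod 209)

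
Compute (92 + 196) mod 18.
0

(92 + 196) = 288
288 mod 18 = 0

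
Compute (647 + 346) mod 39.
18

(647 + 346) = 993
993 mod 39 = 18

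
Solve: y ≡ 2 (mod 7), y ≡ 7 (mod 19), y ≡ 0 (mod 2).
M = 7 × 19 × 2 = 266. M₁ = 38, y₁ ≡ 5 (mod 7). M₂ = 14, y₂ ≡ 15 (mod 19). M₃ = 133, y₃ ≡ 1 (mod 2). y = 2×38×5 + 7×14×15 + 0×133×1 ≡ 254 (mod 266)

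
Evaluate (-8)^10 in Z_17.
(-8) ≡ 9 (mod 17). 10 = 8 + 2 (binary 1010). Repeated squaring mod 17: 9^1 ≡ 9; 9^2 ≡ 9² = 81 ≡ 13; 9^4 ≡ 13² = 169 ≡ 16; 9^8 ≡ 16² = 256 ≡ 1. Multiply: (-8)^10 ≡ 9^8 × 9^2 ≡ 1 × 13 (mod 17): 1 × 13 = 13 ≡ 13. So (-8)^10 ≡ 13 (mod 17).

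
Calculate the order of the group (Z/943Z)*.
880

Prime factorization: 943 = 23 × 41
Using the formula φ(n) = n × Π(1 - 1/p) for each prime factor p:
φ(943) = 943 × (1 - 1/23) × (1 - 1/41)
φ(943) = 880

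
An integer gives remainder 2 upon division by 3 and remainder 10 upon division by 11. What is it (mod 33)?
M = 3 × 11 = 33. M₁ = 11, y₁ ≡ 2 (mod 3). M₂ = 3, y₂ ≡ 4 (mod 11). n = 2×11×2 + 10×3×4 ≡ 32 (mod 33). The smallest positive such number is 32.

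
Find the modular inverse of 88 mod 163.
88^(-1) ≡ 113 (mod 163). Verification: 88 × 113 = 9944 ≡ 1 (mod 163)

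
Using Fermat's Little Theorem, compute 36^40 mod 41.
By Fermat's Little Theorem, 36^{40} ≡ 1 (mod 41) since 41 is prime and gcd(36, 41) = 1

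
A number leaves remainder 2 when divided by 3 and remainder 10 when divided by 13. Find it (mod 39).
M = 3 × 13 = 39. M₁ = 13, y₁ ≡ 1 (mod 3). M₂ = 3, y₂ ≡ 9 (mod 13). z = 2×13×1 + 10×3×9 ≡ 23 (mod 39)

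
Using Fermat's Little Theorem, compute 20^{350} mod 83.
36

By Fermat's Little Theorem, a^(p-1) ≡ 1 (mod p) for prime p and gcd(a, p) = 1
Here p = 83, so 20^82 ≡ 1 (mod 83)
We can reduce the exponent: 350 mod 82 = 22
So 20^350 ≡ 20^22 (mod 83)
Computing: 20^22 mod 83 = 36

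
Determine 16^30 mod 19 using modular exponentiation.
Using Fermat: 16^{18} ≡ 1 (mod 19). 30 ≡ 12 (mod 18). So 16^{30} ≡ 16^{12} ≡ 11 (mod 19)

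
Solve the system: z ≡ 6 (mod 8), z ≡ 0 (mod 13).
M = 8 × 13 = 104. M₁ = 13, y₁ ≡ 5 (mod 8). M₂ = 8, y₂ ≡ 5 (mod 13). z = 6×13×5 + 0×8×5 ≡ 78 (mod 104)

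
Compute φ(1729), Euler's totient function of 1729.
1296

Prime factorization: 1729 = 7 × 13 × 19
Using the formula φ(n) = n × Π(1 - 1/p) for each prime factor p:
φ(1729) = 1729 × (1 - 1/7) × (1 - 1/13) × (1 - 1/19)
φ(1729) = 1296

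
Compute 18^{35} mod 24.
0

Using successive squaring:
Binary expansion of 35: 100011
Powers of 18 mod 24 (each is the square of the previous):
  18^1 ≡ 18 (mod 24)
  18^2 ≡ 18² = 324 ≡ 12 (mod 24)
  18^4 ≡ 12² = 144 ≡ 0 (mod 24)
  18^8 ≡ 0² = 0 ≡ 0 (mod 24)
  18^16 ≡ 0² = 0 ≡ 0 (mod 24)
  18^32 ≡ 0² = 0 ≡ 0 (mod 24)
35 = 32 + 2 + 1, so 18^35 = 18^32 × 18^2 × 18^1 ≡ 0 × 12 × 18 (mod 24)
Multiplying step by step:
  0 × 12 = 0 ≡ 0 (mod 24)
  0 × 18 = 0 ≡ 0 (mod 24)
Result: 18^35 ≡ 0 (mod 24)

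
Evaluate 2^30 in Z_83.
Using repeated squaring. 30 = 16 + 8 + 4 + 2 (binary 11110). Repeated squaring mod 83: 2^1 ≡ 2; 2^2 ≡ 2² = 4 ≡ 4; 2^4 ≡ 4² = 16 ≡ 16; 2^8 ≡ 16² = 256 ≡ 7; 2^16 ≡ 7² = 49 ≡ 49. Multiply: 2^30 = 2^16 × 2^8 × 2^4 × 2^2 ≡ 49 × 7 × 16 × 4 (mod 83): 49 × 7 = 343 ≡ 11; 11 × 16 = 176 ≡ 10; 10 × 4 = 40 ≡ 40. So 2^30 ≡ 40 (mod 83).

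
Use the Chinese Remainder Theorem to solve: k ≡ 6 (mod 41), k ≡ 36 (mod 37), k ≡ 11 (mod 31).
29895

Using the Chinese Remainder Theorem:
M = product of moduli = 47027
For equation 1: M_1 = 1147, 1147 ≡ 40 (mod 41), inverse of 1147 mod 41 is 40 (check: 40 × 40 = 1600 ≡ 1 (mod 41))
For equation 2: M_2 = 1271, 1271 ≡ 13 (mod 37), inverse of 1271 mod 37 is 20 (check: 13 × 20 = 260 ≡ 1 (mod 37))
For equation 3: M_3 = 1517, 1517 ≡ 29 (mod 31), inverse of 1517 mod 31 is 15 (check: 29 × 15 = 435 ≡ 1 (mod 31))
Combine: k ≡ Σ r_i×M_i×(M_i⁻¹ mod m_i) = 6×1147×40 + 36×1271×20 + 11×1517×15 = 275280 + 915120 + 250305 = 1440705
1440705 mod 47027 = 29895
k ≡ 29895 (mod 47027)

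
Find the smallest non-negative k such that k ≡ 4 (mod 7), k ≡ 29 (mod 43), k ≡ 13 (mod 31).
7081

Using the Chinese Remainder Theorem:
M = product of moduli = 9331
For equation 1: M_1 = 1333, 1333 ≡ 3 (mod 7), inverse of 1333 mod 7 is 5 (check: 3 × 5 = 15 ≡ 1 (mod 7))
For equation 2: M_2 = 217, 217 ≡ 2 (mod 43), inverse of 217 mod 43 is 22 (check: 2 × 22 = 44 ≡ 1 (mod 43))
For equation 3: M_3 = 301, 301 ≡ 22 (mod 31), inverse of 301 mod 31 is 24 (check: 22 × 24 = 528 ≡ 1 (mod 31))
Combine: k ≡ Σ r_i×M_i×(M_i⁻¹ mod m_i) = 4×1333×5 + 29×217×22 + 13×301×24 = 26660 + 138446 + 93912 = 259018
259018 mod 9331 = 7081
k ≡ 7081 (mod 9331)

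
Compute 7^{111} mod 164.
19

Using successive squaring:
Binary expansion of 111: 1101111
Powers of 7 mod 164 (each is the square of the previous):
  7^1 ≡ 7 (mod 164)
  7^2 ≡ 7² = 49 ≡ 49 (mod 164)
  7^4 ≡ 49² = 2401 ≡ 105 (mod 164)
  7^8 ≡ 105² = 11025 ≡ 37 (mod 164)
  7^16 ≡ 37² = 1369 ≡ 57 (mod 164)
  7^32 ≡ 57² = 3249 ≡ 133 (mod 164)
  7^64 ≡ 133² = 17689 ≡ 141 (mod 164)
111 = 64 + 32 + 8 + 4 + 2 + 1, so 7^111 = 7^64 × 7^32 × 7^8 × 7^4 × 7^2 × 7^1 ≡ 141 × 133 × 37 × 105 × 49 × 7 (mod 164)
Multiplying step by step:
  141 × 133 = 18753 ≡ 57 (mod 164)
  57 × 37 = 2109 ≡ 141 (mod 164)
  141 × 105 = 14805 ≡ 45 (mod 164)
  45 × 49 = 2205 ≡ 73 (mod 164)
  73 × 7 = 511 ≡ 19 (mod 164)
Result: 7^111 ≡ 19 (mod 164)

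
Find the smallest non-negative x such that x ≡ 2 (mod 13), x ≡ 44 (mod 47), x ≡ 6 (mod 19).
3616

Using the Chinese Remainder Theorem:
M = product of moduli = 11609
For equation 1: M_1 = 893, 893 ≡ 9 (mod 13), inverse of 893 mod 13 is 3 (check: 9 × 3 = 27 ≡ 1 (mod 13))
For equation 2: M_2 = 247, 247 ≡ 12 (mod 47), inverse of 247 mod 47 is 4 (check: 12 × 4 = 48 ≡ 1 (mod 47))
For equation 3: M_3 = 611, 611 ≡ 3 (mod 19), inverse of 611 mod 19 is 13 (check: 3 × 13 = 39 ≡ 1 (mod 19))
Combine: x ≡ Σ r_i×M_i×(M_i⁻¹ mod m_i) = 2×893×3 + 44×247×4 + 6×611×13 = 5358 + 43472 + 47658 = 96488
96488 mod 11609 = 3616
x ≡ 3616 (mod 11609)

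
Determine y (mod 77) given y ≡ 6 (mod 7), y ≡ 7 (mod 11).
62

Using the Chinese Remainder Theorem:
M = product of moduli = 77
For equation 1: M_1 = 11, 11 ≡ 4 (mod 7), inverse of 11 mod 7 is 2 (check: 4 × 2 = 8 ≡ 1 (mod 7))
For equation 2: M_2 = 7, 7 ≡ 7 (mod 11), inverse of 7 mod 11 is 8 (check: 7 × 8 = 56 ≡ 1 (mod 11))
Combine: y ≡ Σ r_i×M_i×(M_i⁻¹ mod m_i) = 6×11×2 + 7×7×8 = 132 + 392 = 524
524 mod 77 = 62
y ≡ 62 (mod 77)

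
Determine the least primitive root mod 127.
p - 1 = 126 has prime divisors 2, 3, 7. h is a primitive root mod 127 iff h^(126/q) ≢ 1 (mod 127) for each such q.
h = 2: 2^63 ≡ 1, 2^42 ≡ 1, 2^18 ≡ 16 (mod 127); 2^63 ≡ 1, so not a primitive root.
h = 3: 3^63 ≡ 126, 3^42 ≡ 107, 3^18 ≡ 4 (mod 127); none is 1, so 3 has order 126 and is a primitive root.
The smallest primitive root mod 127 is g = 3.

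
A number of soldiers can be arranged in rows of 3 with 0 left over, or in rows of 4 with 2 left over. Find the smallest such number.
M = 3 × 4 = 12. M₁ = 4, y₁ ≡ 1 (mod 3). M₂ = 3, y₂ ≡ 3 (mod 4). m = 0×4×1 + 2×3×3 ≡ 6 (mod 12). The smallest positive such number is 6.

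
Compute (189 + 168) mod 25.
7

(189 + 168) = 357
357 mod 25 = 7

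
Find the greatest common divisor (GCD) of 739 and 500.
1

Using the Euclidean algorithm:
739 = 1 × 500 + 239
500 = 2 × 239 + 22
239 = 10 × 22 + 19
22 = 1 × 19 + 3
19 = 6 × 3 + 1
3 = 3 × 1 + 0

GCD(739, 500) = 1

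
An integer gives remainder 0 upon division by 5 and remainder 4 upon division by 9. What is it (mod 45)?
M = 5 × 9 = 45. M₁ = 9, y₁ ≡ 4 (mod 5). M₂ = 5, y₂ ≡ 2 (mod 9). t = 0×9×4 + 4×5×2 ≡ 40 (mod 45). The smallest positive such number is 40.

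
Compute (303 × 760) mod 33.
6

(303 × 760) = 230280
230280 mod 33 = 6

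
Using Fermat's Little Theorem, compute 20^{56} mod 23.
3

By Fermat's Little Theorem, a^(p-1) ≡ 1 (mod p) for prime p and gcd(a, p) = 1
Here p = 23, so 20^22 ≡ 1 (mod 23)
We can reduce the exponent: 56 mod 22 = 12
So 20^56 ≡ 20^12 (mod 23)
Computing: 20^12 mod 23 = 3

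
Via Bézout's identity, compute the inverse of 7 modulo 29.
Extended GCD: 7(-4) + 29(1) = 1. So 7^(-1) ≡ 25 ≡ 25 (mod 29). Verify: 7 × 25 = 175 ≡ 1 (mod 29)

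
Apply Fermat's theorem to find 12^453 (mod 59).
By Fermat: 12^{58} ≡ 1 (mod 59). 453 = 7×58 + 47. So 12^{453} ≡ 12^{47} ≡ 20 (mod 59)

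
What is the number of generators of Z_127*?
Number of primitive roots mod 127 = φ(126) = 36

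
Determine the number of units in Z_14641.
13310

Prime factorization: 14641 = 11^4
Using the formula φ(n) = n × Π(1 - 1/p) for each prime factor p:
φ(14641) = 14641 × (1 - 1/11)
φ(14641) = 13310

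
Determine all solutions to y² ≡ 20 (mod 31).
The square roots of 20 mod 31 are 19 and 12. Verify: 19² = 361 ≡ 20 (mod 31)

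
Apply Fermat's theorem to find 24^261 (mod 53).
By Fermat: 24^{52} ≡ 1 (mod 53). 261 = 5×52 + 1. So 24^{261} ≡ 24^{1} ≡ 24 (mod 53)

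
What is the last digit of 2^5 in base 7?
5 = 4 + 1 (binary 101). Repeated squaring mod 7: 2^1 ≡ 2; 2^2 ≡ 2² = 4 ≡ 4; 2^4 ≡ 4² = 16 ≡ 2. Multiply: 2^5 = 2^4 × 2^1 ≡ 2 × 2 (mod 7): 2 × 2 = 4 ≡ 4. So 2^5 ≡ 4 (mod 7).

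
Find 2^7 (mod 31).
7 = 4 + 2 + 1 (binary 111). Repeated squaring mod 31: 2^1 ≡ 2; 2^2 ≡ 2² = 4 ≡ 4; 2^4 ≡ 4² = 16 ≡ 16. Multiply: 2^7 = 2^4 × 2^2 × 2^1 ≡ 16 × 4 × 2 (mod 31): 16 × 4 = 64 ≡ 2; 2 × 2 = 4 ≡ 4. So 2^7 ≡ 4 (mod 31).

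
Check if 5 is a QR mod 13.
By Euler's criterion: 5^{6} ≡ 12 (mod 13). Since this equals -1 (≡ 12), 5 is not a QR.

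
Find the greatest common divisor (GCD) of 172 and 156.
4

Using the Euclidean algorithm:
172 = 1 × 156 + 16
156 = 9 × 16 + 12
16 = 1 × 12 + 4
12 = 3 × 4 + 0

GCD(172, 156) = 4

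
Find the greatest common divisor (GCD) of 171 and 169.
1

Using the Euclidean algorithm:
171 = 1 × 169 + 2
169 = 84 × 2 + 1
2 = 2 × 1 + 0

GCD(171, 169) = 1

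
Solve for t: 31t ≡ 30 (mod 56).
10

Since gcd(31, 56) = 1 divides 30, a solution exists.
Multiply both sides by the inverse of 31 mod 56:
  31^(-1) mod 56 = 47
  x ≡ 47 × 30 ≡ 1410 ≡ 10 (mod 56)
Verification: 31 × 10 = 310 = 5 × 56 + 30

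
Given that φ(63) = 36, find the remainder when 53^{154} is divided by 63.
By Euler: 53^{36} ≡ 1 (mod 63) since gcd(53, 63) = 1. 154 = 4×36 + 10. So 53^{154} ≡ 53^{10} ≡ 46 (mod 63)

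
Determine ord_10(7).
Powers of 7 mod 10: 7^1≡7, 7^2≡9, 7^3≡3, 7^4≡1. Order = 4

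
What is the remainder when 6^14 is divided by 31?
Using repeated squaring. 14 = 8 + 4 + 2 (binary 1110). Repeated squaring mod 31: 6^1 ≡ 6; 6^2 ≡ 6² = 36 ≡ 5; 6^4 ≡ 5² = 25 ≡ 25; 6^8 ≡ 25² = 625 ≡ 5. Multiply: 6^14 = 6^8 × 6^4 × 6^2 ≡ 5 × 25 × 5 (mod 31): 5 × 25 = 125 ≡ 1; 1 × 5 = 5 ≡ 5. So 6^14 ≡ 5 (mod 31).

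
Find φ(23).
22

Prime factorization: 23 = 23
Using the formula φ(n) = n × Π(1 - 1/p) for each prime factor p:
φ(23) = 23 × (1 - 1/23)
φ(23) = 22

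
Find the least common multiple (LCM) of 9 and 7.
63

First find GCD(9, 7) using the Euclidean algorithm:
9 = 1 × 7 + 2
7 = 3 × 2 + 1
2 = 2 × 1 + 0
GCD(9, 7) = 1

LCM formula: LCM(a, b) = (a × b) / GCD(a, b)
LCM(9, 7) = (9 × 7) / 1
LCM(9, 7) = 63 / 1
LCM(9, 7) = 63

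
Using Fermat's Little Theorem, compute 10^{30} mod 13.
1

By Fermat's Little Theorem, a^(p-1) ≡ 1 (mod p) for prime p and gcd(a, p) = 1
Here p = 13, so 10^12 ≡ 1 (mod 13)
We can reduce the exponent: 30 mod 12 = 6
So 10^30 ≡ 10^6 (mod 13)
Computing: 10^6 mod 13 = 1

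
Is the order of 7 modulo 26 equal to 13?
No, the actual order is 12, not 13.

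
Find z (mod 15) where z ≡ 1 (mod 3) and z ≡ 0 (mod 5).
M = 3 × 5 = 15. M₁ = 5, y₁ ≡ 2 (mod 3). M₂ = 3, y₂ ≡ 2 (mod 5). z = 1×5×2 + 0×3×2 ≡ 10 (mod 15)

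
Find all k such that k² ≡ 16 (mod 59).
The square roots of 16 mod 59 are 4 and 55. Verify: 4² = 16 ≡ 16 (mod 59)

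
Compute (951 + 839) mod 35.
5

(951 + 839) = 1790
1790 mod 35 = 5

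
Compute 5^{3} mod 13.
8

Using successive squaring:
Binary expansion of 3: 11
Powers of 5 mod 13 (each is the square of the previous):
  5^1 ≡ 5 (mod 13)
  5^2 ≡ 5² = 25 ≡ 12 (mod 13)
3 = 2 + 1, so 5^3 = 5^2 × 5^1 ≡ 12 × 5 (mod 13)
Multiplying step by step:
  12 × 5 = 60 ≡ 8 (mod 13)
Result: 5^3 ≡ 8 (mod 13)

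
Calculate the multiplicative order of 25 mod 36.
Powers of 25 mod 36: 25^1≡25, 25^2≡13, 25^3≡1. Order = 3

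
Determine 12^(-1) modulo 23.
12^(-1) ≡ 2 (mod 23). Verification: 12 × 2 = 24 ≡ 1 (mod 23)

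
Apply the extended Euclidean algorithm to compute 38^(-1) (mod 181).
Extended GCD: 38(81) + 181(-17) = 1. So 38^(-1) ≡ 81 ≡ 81 (mod 181). Verify: 38 × 81 = 3078 ≡ 1 (mod 181)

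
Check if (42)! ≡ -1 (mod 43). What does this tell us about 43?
(42)! mod 43 = 42. Since this equals -1 (mod 43), Wilson confirms 43 is prime.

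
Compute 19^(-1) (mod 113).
19^(-1) ≡ 6 (mod 113). Verification: 19 × 6 = 114 ≡ 1 (mod 113)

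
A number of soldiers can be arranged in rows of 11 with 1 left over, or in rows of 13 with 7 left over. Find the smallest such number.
M = 11 × 13 = 143. M₁ = 13, y₁ ≡ 6 (mod 11). M₂ = 11, y₂ ≡ 6 (mod 13). n = 1×13×6 + 7×11×6 ≡ 111 (mod 143). The smallest positive such number is 111.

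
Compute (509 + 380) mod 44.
9

(509 + 380) = 889
889 mod 44 = 9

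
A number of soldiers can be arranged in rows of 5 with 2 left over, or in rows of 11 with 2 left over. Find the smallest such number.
M = 5 × 11 = 55. M₁ = 11, y₁ ≡ 1 (mod 5). M₂ = 5, y₂ ≡ 9 (mod 11). y = 2×11×1 + 2×5×9 ≡ 2 (mod 55). The smallest positive such number is 2.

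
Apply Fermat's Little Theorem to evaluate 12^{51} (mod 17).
11

By Fermat's Little Theorem, a^(p-1) ≡ 1 (mod p) for prime p and gcd(a, p) = 1
Here p = 17, so 12^16 ≡ 1 (mod 17)
We can reduce the exponent: 51 mod 16 = 3
So 12^51 ≡ 12^3 (mod 17)
Computing: 12^3 mod 17 = 11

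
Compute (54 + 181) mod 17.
14

(54 + 181) = 235
235 mod 17 = 14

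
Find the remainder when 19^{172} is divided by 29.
By Fermat: 19^{28} ≡ 1 (mod 29). 172 = 6×28 + 4. So 19^{172} ≡ 19^{4} ≡ 24 (mod 29)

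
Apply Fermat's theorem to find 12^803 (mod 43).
By Fermat: 12^{42} ≡ 1 (mod 43). 803 ≡ 5 (mod 42). So 12^{803} ≡ 12^{5} ≡ 34 (mod 43)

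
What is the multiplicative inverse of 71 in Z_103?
71^(-1) ≡ 74 (mod 103). Verification: 71 × 74 = 5254 ≡ 1 (mod 103)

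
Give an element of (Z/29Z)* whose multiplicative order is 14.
4 has order 14 mod 29 since 4^{14} ≡ 1 (mod 29) and no smaller power works.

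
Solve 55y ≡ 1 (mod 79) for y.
55^(-1) ≡ 23 (mod 79). Verification: 55 × 23 = 1265 ≡ 1 (mod 79)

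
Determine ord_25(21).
Powers of 21 mod 25: 21^1≡21, 21^2≡16, 21^3≡11, 21^4≡6, 21^5≡1. Order = 5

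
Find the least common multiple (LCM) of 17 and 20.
340

First find GCD(17, 20) using the Euclidean algorithm:
17 = 0 × 20 + 17
20 = 1 × 17 + 3
17 = 5 × 3 + 2
3 = 1 × 2 + 1
2 = 2 × 1 + 0
GCD(17, 20) = 1

LCM formula: LCM(a, b) = (a × b) / GCD(a, b)
LCM(17, 20) = (17 × 20) / 1
LCM(17, 20) = 340 / 1
LCM(17, 20) = 340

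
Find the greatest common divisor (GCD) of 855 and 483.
3

Using the Euclidean algorithm:
855 = 1 × 483 + 372
483 = 1 × 372 + 111
372 = 3 × 111 + 39
111 = 2 × 39 + 33
39 = 1 × 33 + 6
33 = 5 × 6 + 3
6 = 2 × 3 + 0

GCD(855, 483) = 3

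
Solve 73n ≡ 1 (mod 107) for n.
22

Using Extended Euclidean Algorithm:
gcd(73, 107) = 1
Bezout coefficients: 73 × 22 + 107 × -15 = 1
So 73 × 22 ≡ 1 (mod 107)
The inverse is 22 mod 107 = 22
Verification: 73 × 22 = 1606 = 15 × 107 + 1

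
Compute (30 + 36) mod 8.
2

(30 + 36) = 66
66 mod 8 = 2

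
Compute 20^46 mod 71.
Using repeated squaring. 46 = 32 + 8 + 4 + 2 (binary 101110). Repeated squaring mod 71: 20^1 ≡ 20; 20^2 ≡ 20² = 400 ≡ 45; 20^4 ≡ 45² = 2025 ≡ 37; 20^8 ≡ 37² = 1369 ≡ 20; 20^16 ≡ 20² = 400 ≡ 45; 20^32 ≡ 45² = 2025 ≡ 37. Multiply: 20^46 = 20^32 × 20^8 × 20^4 × 20^2 ≡ 37 × 20 × 37 × 45 (mod 71): 37 × 20 = 740 ≡ 30; 30 × 37 = 1110 ≡ 45; 45 × 45 = 2025 ≡ 37. So 20^46 ≡ 37 (mod 71).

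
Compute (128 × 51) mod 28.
4

(128 × 51) = 6528
6528 mod 28 = 4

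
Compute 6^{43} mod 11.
7

Using successive squaring:
Binary expansion of 43: 101011
Powers of 6 mod 11 (each is the square of the previous):
  6^1 ≡ 6 (mod 11)
  6^2 ≡ 6² = 36 ≡ 3 (mod 11)
  6^4 ≡ 3² = 9 ≡ 9 (mod 11)
  6^8 ≡ 9² = 81 ≡ 4 (mod 11)
  6^16 ≡ 4² = 16 ≡ 5 (mod 11)
  6^32 ≡ 5² = 25 ≡ 3 (mod 11)
43 = 32 + 8 + 2 + 1, so 6^43 = 6^32 × 6^8 × 6^2 × 6^1 ≡ 3 × 4 × 3 × 6 (mod 11)
Multiplying step by step:
  3 × 4 = 12 ≡ 1 (mod 11)
  1 × 3 = 3 ≡ 3 (mod 11)
  3 × 6 = 18 ≡ 7 (mod 11)
Result: 6^43 ≡ 7 (mod 11)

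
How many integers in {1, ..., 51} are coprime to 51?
32

Prime factorization: 51 = 3 × 17
Using the formula φ(n) = n × Π(1 - 1/p) for each prime factor p:
φ(51) = 51 × (1 - 1/3) × (1 - 1/17)
φ(51) = 32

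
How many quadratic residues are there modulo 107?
For prime 107, there are (p-1)/2 = (107-1)/2 = 53 quadratic residues (excluding 0).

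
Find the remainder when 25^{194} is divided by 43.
By Fermat: 25^{42} ≡ 1 (mod 43). 194 = 4×42 + 26. So 25^{194} ≡ 25^{26} ≡ 24 (mod 43)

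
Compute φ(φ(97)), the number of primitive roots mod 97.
Number of primitive roots mod 97 = φ(96) = 32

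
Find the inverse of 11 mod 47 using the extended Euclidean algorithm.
Extended GCD: 11(-17) + 47(4) = 1. So 11^(-1) ≡ 30 ≡ 30 (mod 47). Verify: 11 × 30 = 330 ≡ 1 (mod 47)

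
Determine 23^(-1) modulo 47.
23^(-1) ≡ 45 (mod 47). Verification: 23 × 45 = 1035 ≡ 1 (mod 47)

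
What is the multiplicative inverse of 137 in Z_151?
137^(-1) ≡ 97 (mod 151). Verification: 137 × 97 = 13289 ≡ 1 (mod 151)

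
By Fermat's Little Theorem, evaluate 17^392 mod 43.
By Fermat: 17^{42} ≡ 1 (mod 43). 392 ≡ 14 (mod 42). So 17^{392} ≡ 17^{14} ≡ 6 (mod 43)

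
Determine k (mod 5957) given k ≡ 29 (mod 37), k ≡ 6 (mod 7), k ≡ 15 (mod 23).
5949

Using the Chinese Remainder Theorem:
M = product of moduli = 5957
For equation 1: M_1 = 161, 161 ≡ 13 (mod 37), inverse of 161 mod 37 is 20 (check: 13 × 20 = 260 ≡ 1 (mod 37))
For equation 2: M_2 = 851, 851 ≡ 4 (mod 7), inverse of 851 mod 7 is 2 (check: 4 × 2 = 8 ≡ 1 (mod 7))
For equation 3: M_3 = 259, 259 ≡ 6 (mod 23), inverse of 259 mod 23 is 4 (check: 6 × 4 = 24 ≡ 1 (mod 23))
Combine: k ≡ Σ r_i×M_i×(M_i⁻¹ mod m_i) = 29×161×20 + 6×851×2 + 15×259×4 = 93380 + 10212 + 15540 = 119132
119132 mod 5957 = 5949
k ≡ 5949 (mod 5957)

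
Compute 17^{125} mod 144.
17

Using successive squaring:
Binary expansion of 125: 1111101
Powers of 17 mod 144 (each is the square of the previous):
  17^1 ≡ 17 (mod 144)
  17^2 ≡ 17² = 289 ≡ 1 (mod 144)
  17^4 ≡ 1² = 1 ≡ 1 (mod 144)
  17^8 ≡ 1² = 1 ≡ 1 (mod 144)
  17^16 ≡ 1² = 1 ≡ 1 (mod 144)
  17^32 ≡ 1² = 1 ≡ 1 (mod 144)
  17^64 ≡ 1² = 1 ≡ 1 (mod 144)
125 = 64 + 32 + 16 + 8 + 4 + 1, so 17^125 = 17^64 × 17^32 × 17^16 × 17^8 × 17^4 × 17^1 ≡ 1 × 1 × 1 × 1 × 1 × 17 (mod 144)
Multiplying step by step:
  1 × 1 = 1 ≡ 1 (mod 144)
  1 × 1 = 1 ≡ 1 (mod 144)
  1 × 1 = 1 ≡ 1 (mod 144)
  1 × 1 = 1 ≡ 1 (mod 144)
  1 × 17 = 17 ≡ 17 (mod 144)
Result: 17^125 ≡ 17 (mod 144)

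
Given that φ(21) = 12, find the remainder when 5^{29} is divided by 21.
By Euler: 5^{12} ≡ 1 (mod 21) since gcd(5, 21) = 1. 29 = 2×12 + 5. So 5^{29} ≡ 5^{5} ≡ 17 (mod 21)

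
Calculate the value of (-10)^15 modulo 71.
Using repeated squaring. (-10) ≡ 61 (mod 71). 15 = 8 + 4 + 2 + 1 (binary 1111). Repeated squaring mod 71: 61^1 ≡ 61; 61^2 ≡ 61² = 3721 ≡ 29; 61^4 ≡ 29² = 841 ≡ 60; 61^8 ≡ 60² = 3600 ≡ 50. Multiply: (-10)^15 ≡ 61^8 × 61^4 × 61^2 × 61^1 ≡ 50 × 60 × 29 × 61 (mod 71): 50 × 60 = 3000 ≡ 18; 18 × 29 = 522 ≡ 25; 25 × 61 = 1525 ≡ 34. So (-10)^15 ≡ 34 (mod 71).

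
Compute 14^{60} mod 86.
16

Using successive squaring:
Binary expansion of 60: 111100
Powers of 14 mod 86 (each is the square of the previous):
  14^1 ≡ 14 (mod 86)
  14^2 ≡ 14² = 196 ≡ 24 (mod 86)
  14^4 ≡ 24² = 576 ≡ 60 (mod 86)
  14^8 ≡ 60² = 3600 ≡ 74 (mod 86)
  14^16 ≡ 74² = 5476 ≡ 58 (mod 86)
  14^32 ≡ 58² = 3364 ≡ 10 (mod 86)
60 = 32 + 16 + 8 + 4, so 14^60 = 14^32 × 14^16 × 14^8 × 14^4 ≡ 10 × 58 × 74 × 60 (mod 86)
Multiplying step by step:
  10 × 58 = 580 ≡ 64 (mod 86)
  64 × 74 = 4736 ≡ 6 (mod 86)
  6 × 60 = 360 ≡ 16 (mod 86)
Result: 14^60 ≡ 16 (mod 86)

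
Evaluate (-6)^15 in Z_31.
Using repeated squaring. (-6) ≡ 25 (mod 31). 15 = 8 + 4 + 2 + 1 (binary 1111). Repeated squaring mod 31: 25^1 ≡ 25; 25^2 ≡ 25² = 625 ≡ 5; 25^4 ≡ 5² = 25 ≡ 25; 25^8 ≡ 25² = 625 ≡ 5. Multiply: (-6)^15 ≡ 25^8 × 25^4 × 25^2 × 25^1 ≡ 5 × 25 × 5 × 25 (mod 31): 5 × 25 = 125 ≡ 1; 1 × 5 = 5 ≡ 5; 5 × 25 = 125 ≡ 1. So (-6)^15 ≡ 1 (mod 31).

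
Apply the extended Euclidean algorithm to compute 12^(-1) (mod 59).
Extended GCD: 12(5) + 59(-1) = 1. So 12^(-1) ≡ 5 ≡ 5 (mod 59). Verify: 12 × 5 = 60 ≡ 1 (mod 59)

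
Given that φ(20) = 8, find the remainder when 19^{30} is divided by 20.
By Euler: 19^{8} ≡ 1 (mod 20) since gcd(19, 20) = 1. 30 = 3×8 + 6. So 19^{30} ≡ 19^{6} ≡ 1 (mod 20)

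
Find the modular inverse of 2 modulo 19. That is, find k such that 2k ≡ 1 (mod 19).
10

Using Extended Euclidean Algorithm:
gcd(2, 19) = 1
Bezout coefficients: 2 × -9 + 19 × 1 = 1
So 2 × -9 ≡ 1 (mod 19)
The inverse is -9 mod 19 = 10
Verification: 2 × 10 = 20 = 1 × 19 + 1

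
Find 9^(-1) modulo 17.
2

Using Extended Euclidean Algorithm:
gcd(9, 17) = 1
Bezout coefficients: 9 × 2 + 17 × -1 = 1
So 9 × 2 ≡ 1 (mod 17)
The inverse is 2 mod 17 = 2
Verification: 9 × 2 = 18 = 1 × 17 + 1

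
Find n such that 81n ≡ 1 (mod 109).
81^(-1) ≡ 35 (mod 109). Verification: 81 × 35 = 2835 ≡ 1 (mod 109)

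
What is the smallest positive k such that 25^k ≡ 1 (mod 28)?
Powers of 25 mod 28: 25^1≡25, 25^2≡9, 25^3≡1. Order = 3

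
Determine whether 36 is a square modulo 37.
By Euler's criterion: 36^{18} ≡ 1 (mod 37). Since this equals 1, 36 is a QR.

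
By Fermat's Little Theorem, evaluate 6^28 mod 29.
By Fermat's Little Theorem, 6^{28} ≡ 1 (mod 29) since 29 is prime and gcd(6, 29) = 1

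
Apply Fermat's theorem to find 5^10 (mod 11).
By Fermat's Little Theorem, 5^{10} ≡ 1 (mod 11) since 11 is prime and gcd(5, 11) = 1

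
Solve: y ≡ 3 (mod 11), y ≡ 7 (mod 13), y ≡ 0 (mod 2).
M = 11 × 13 × 2 = 286. M₁ = 26, y₁ ≡ 3 (mod 11). M₂ = 22, y₂ ≡ 3 (mod 13). M₃ = 143, y₃ ≡ 1 (mod 2). y = 3×26×3 + 7×22×3 + 0×143×1 ≡ 124 (mod 286)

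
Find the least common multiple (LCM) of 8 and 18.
72

First find GCD(8, 18) using the Euclidean algorithm:
8 = 0 × 18 + 8
18 = 2 × 8 + 2
8 = 4 × 2 + 0
GCD(8, 18) = 2

LCM formula: LCM(a, b) = (a × b) / GCD(a, b)
LCM(8, 18) = (8 × 18) / 2
LCM(8, 18) = 144 / 2
LCM(8, 18) = 72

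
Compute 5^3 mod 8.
3 = 2 + 1 (binary 11). Repeated squaring mod 8: 5^1 ≡ 5; 5^2 ≡ 5² = 25 ≡ 1. Multiply: 5^3 = 5^2 × 5^1 ≡ 1 × 5 (mod 8): 1 × 5 = 5 ≡ 5. So 5^3 ≡ 5 (mod 8).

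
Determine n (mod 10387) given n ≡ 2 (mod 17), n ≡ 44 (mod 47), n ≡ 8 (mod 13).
138

Using the Chinese Remainder Theorem:
M = product of moduli = 10387
For equation 1: M_1 = 611, 611 ≡ 16 (mod 17), inverse of 611 mod 17 is 16 (check: 16 × 16 = 256 ≡ 1 (mod 17))
For equation 2: M_2 = 221, 221 ≡ 33 (mod 47), inverse of 221 mod 47 is 10 (check: 33 × 10 = 330 ≡ 1 (mod 47))
For equation 3: M_3 = 799, 799 ≡ 6 (mod 13), inverse of 799 mod 13 is 11 (check: 6 × 11 = 66 ≡ 1 (mod 13))
Combine: n ≡ Σ r_i×M_i×(M_i⁻¹ mod m_i) = 2×611×16 + 44×221×10 + 8×799×11 = 19552 + 97240 + 70312 = 187104
187104 mod 10387 = 138
n ≡ 138 (mod 10387)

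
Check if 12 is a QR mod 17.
By Euler's criterion: 12^{8} ≡ 16 (mod 17). Since this equals -1 (≡ 16), 12 is not a QR.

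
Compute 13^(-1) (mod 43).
13^(-1) ≡ 10 (mod 43). Verification: 13 × 10 = 130 ≡ 1 (mod 43)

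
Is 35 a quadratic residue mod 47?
By Euler's criterion: 35^{23} ≡ 46 (mod 47). Since this equals -1 (≡ 46), 35 is not a QR.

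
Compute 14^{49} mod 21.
14

Using successive squaring:
Binary expansion of 49: 110001
Powers of 14 mod 21 (each is the square of the previous):
  14^1 ≡ 14 (mod 21)
  14^2 ≡ 14² = 196 ≡ 7 (mod 21)
  14^4 ≡ 7² = 49 ≡ 7 (mod 21)
  14^8 ≡ 7² = 49 ≡ 7 (mod 21)
  14^16 ≡ 7² = 49 ≡ 7 (mod 21)
  14^32 ≡ 7² = 49 ≡ 7 (mod 21)
49 = 32 + 16 + 1, so 14^49 = 14^32 × 14^16 × 14^1 ≡ 7 × 7 × 14 (mod 21)
Multiplying step by step:
  7 × 7 = 49 ≡ 7 (mod 21)
  7 × 14 = 98 ≡ 14 (mod 21)
Result: 14^49 ≡ 14 (mod 21)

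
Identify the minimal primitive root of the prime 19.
p - 1 = 18 has prime divisors 2, 3. h is a primitive root mod 19 iff h^(18/q) ≢ 1 (mod 19) for each such q.
h = 2: 2^9 ≡ 18, 2^6 ≡ 7 (mod 19); none is 1, so 2 has order 18 and is a primitive root.
The smallest primitive root mod 19 is g = 2.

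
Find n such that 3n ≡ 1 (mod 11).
3^(-1) ≡ 4 (mod 11). Verification: 3 × 4 = 12 ≡ 1 (mod 11)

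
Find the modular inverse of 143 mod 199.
143^(-1) ≡ 167 (mod 199). Verification: 143 × 167 = 23881 ≡ 1 (mod 199)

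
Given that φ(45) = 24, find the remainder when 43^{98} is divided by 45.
By Euler: 43^{24} ≡ 1 (mod 45) since gcd(43, 45) = 1. 98 = 4×24 + 2. So 43^{98} ≡ 43^{2} ≡ 4 (mod 45)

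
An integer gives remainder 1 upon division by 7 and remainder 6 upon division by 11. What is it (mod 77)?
M = 7 × 11 = 77. M₁ = 11, y₁ ≡ 2 (mod 7). M₂ = 7, y₂ ≡ 8 (mod 11). t = 1×11×2 + 6×7×8 ≡ 50 (mod 77). The smallest positive such number is 50.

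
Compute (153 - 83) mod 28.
14

(153 - 83) = 70
70 mod 28 = 14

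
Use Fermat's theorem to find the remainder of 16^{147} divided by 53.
28

By Fermat's Little Theorem, a^(p-1) ≡ 1 (mod p) for prime p and gcd(a, p) = 1
Here p = 53, so 16^52 ≡ 1 (mod 53)
We can reduce the exponent: 147 mod 52 = 43
So 16^147 ≡ 16^43 (mod 53)
Computing: 16^43 mod 53 = 28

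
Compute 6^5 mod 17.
5 = 4 + 1 (binary 101). Repeated squaring mod 17: 6^1 ≡ 6; 6^2 ≡ 6² = 36 ≡ 2; 6^4 ≡ 2² = 4 ≡ 4. Multiply: 6^5 = 6^4 × 6^1 ≡ 4 × 6 (mod 17): 4 × 6 = 24 ≡ 7. So 6^5 ≡ 7 (mod 17).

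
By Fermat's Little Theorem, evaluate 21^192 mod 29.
By Fermat: 21^{28} ≡ 1 (mod 29). 192 = 6×28 + 24. So 21^{192} ≡ 21^{24} ≡ 25 (mod 29)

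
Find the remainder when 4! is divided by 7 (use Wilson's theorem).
(6)! = (4)! × (5) × (6) ≡ -1 (mod 7). So (4)! ≡ -1 × [(6)(5)]^(-1) ≡ 3 (mod 7)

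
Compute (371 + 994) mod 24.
21

(371 + 994) = 1365
1365 mod 24 = 21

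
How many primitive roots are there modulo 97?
32

The number of primitive roots modulo p is φ(p-1) = φ(96)
φ(96) = 32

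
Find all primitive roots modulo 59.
Primitive roots mod 59: {2, 6, 8, 10, 11, 13, 14, 18, 23, 24, 30, 31, 32, 33, 34, 37, 38, 39, 40, 42, 43, 44, 47, 50, 52, 54, 55, 56}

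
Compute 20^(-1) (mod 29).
20^(-1) ≡ 16 (mod 29). Verification: 20 × 16 = 320 ≡ 1 (mod 29)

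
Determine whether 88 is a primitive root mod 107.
p - 1 = 106 has prime divisors 2, 53. Check 88^(106/q) mod 107 for each: 88^(106/2) = 88^53 ≡ 106, 88^(106/53) = 88^2 ≡ 40 (mod 107). None of these is 1, so 88 has order 106 = φ(107), so it is a primitive root mod 107.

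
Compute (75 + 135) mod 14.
0

(75 + 135) = 210
210 mod 14 = 0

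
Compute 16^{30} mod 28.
8

Using successive squaring:
Binary expansion of 30: 11110
Powers of 16 mod 28 (each is the square of the previous):
  16^1 ≡ 16 (mod 28)
  16^2 ≡ 16² = 256 ≡ 4 (mod 28)
  16^4 ≡ 4² = 16 ≡ 16 (mod 28)
  16^8 ≡ 16² = 256 ≡ 4 (mod 28)
  16^16 ≡ 4² = 16 ≡ 16 (mod 28)
30 = 16 + 8 + 4 + 2, so 16^30 = 16^16 × 16^8 × 16^4 × 16^2 ≡ 16 × 4 × 16 × 4 (mod 28)
Multiplying step by step:
  16 × 4 = 64 ≡ 8 (mod 28)
  8 × 16 = 128 ≡ 16 (mod 28)
  16 × 4 = 64 ≡ 8 (mod 28)
Result: 16^30 ≡ 8 (mod 28)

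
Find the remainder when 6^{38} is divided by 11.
By Fermat: 6^{10} ≡ 1 (mod 11). 38 = 3×10 + 8. So 6^{38} ≡ 6^{8} ≡ 4 (mod 11)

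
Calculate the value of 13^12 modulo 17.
Using repeated squaring. 12 = 8 + 4 (binary 1100). Repeated squaring mod 17: 13^1 ≡ 13; 13^2 ≡ 13² = 169 ≡ 16; 13^4 ≡ 16² = 256 ≡ 1; 13^8 ≡ 1² = 1 ≡ 1. Multiply: 13^12 = 13^8 × 13^4 ≡ 1 × 1 (mod 17): 1 × 1 = 1 ≡ 1. So 13^12 ≡ 1 (mod 17).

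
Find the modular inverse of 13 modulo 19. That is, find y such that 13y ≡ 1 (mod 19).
3

Using Extended Euclidean Algorithm:
gcd(13, 19) = 1
Bezout coefficients: 13 × 3 + 19 × -2 = 1
So 13 × 3 ≡ 1 (mod 19)
The inverse is 3 mod 19 = 3
Verification: 13 × 3 = 39 = 2 × 19 + 1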